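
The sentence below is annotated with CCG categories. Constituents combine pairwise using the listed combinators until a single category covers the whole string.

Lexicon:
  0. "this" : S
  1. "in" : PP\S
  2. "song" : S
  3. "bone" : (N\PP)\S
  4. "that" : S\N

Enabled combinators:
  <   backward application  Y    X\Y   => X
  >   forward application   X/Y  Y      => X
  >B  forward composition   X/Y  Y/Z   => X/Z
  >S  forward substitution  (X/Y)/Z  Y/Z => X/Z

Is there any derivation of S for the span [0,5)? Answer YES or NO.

YES

[0,5] S   <
  [0,4] N   <
    [0,2] PP   <
      [0,1] "this" : S
      [1,2] "in" : PP\S
    [2,4] N\PP   <
      [2,3] "song" : S
      [3,4] "bone" : (N\PP)\S
  [4,5] "that" : S\N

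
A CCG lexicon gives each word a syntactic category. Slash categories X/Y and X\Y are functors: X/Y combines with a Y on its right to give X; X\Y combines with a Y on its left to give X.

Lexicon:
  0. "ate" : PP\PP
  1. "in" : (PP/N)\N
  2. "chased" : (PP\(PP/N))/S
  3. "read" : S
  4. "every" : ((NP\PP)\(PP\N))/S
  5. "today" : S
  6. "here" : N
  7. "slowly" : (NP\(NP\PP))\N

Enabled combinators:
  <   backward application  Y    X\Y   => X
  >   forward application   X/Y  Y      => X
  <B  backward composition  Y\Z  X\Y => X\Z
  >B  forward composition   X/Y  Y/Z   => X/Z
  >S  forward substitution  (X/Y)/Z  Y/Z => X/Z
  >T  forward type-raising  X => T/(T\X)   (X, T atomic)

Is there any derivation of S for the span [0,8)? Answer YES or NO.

NO

PP\PP (PP/N)\N (PP\(PP/N))/S S ((NP\PP)\(PP\N))/S S N (NP\(NP\PP))\N
CKY chart[0,8] = {N/(N\NP), NP, NP/(NP\NP), PP/(PP\NP), S/(S\NP)}; S ∉ chart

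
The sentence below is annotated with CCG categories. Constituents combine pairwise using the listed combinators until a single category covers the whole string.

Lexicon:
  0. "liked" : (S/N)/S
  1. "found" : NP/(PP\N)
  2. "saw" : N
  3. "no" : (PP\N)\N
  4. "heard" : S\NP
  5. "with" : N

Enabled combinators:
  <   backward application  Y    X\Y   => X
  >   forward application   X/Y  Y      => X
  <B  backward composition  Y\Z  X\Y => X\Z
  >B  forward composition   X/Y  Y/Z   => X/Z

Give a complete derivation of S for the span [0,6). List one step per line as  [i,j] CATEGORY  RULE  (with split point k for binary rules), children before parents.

[0,1] (S/N)/S  lex  "liked"
[1,2] NP/(PP\N)  lex  "found"
[2,3] N  lex  "saw"
[3,4] (PP\N)\N  lex  "no"
[2,4] PP\N  <  k=3
[1,4] NP  >  k=2
[4,5] S\NP  lex  "heard"
[1,5] S  <  k=4
[0,5] S/N  >  k=1
[5,6] N  lex  "with"
[0,6] S  >  k=5

[0,6] S   >
  [0,5] S/N   >
    [0,1] "liked" : (S/N)/S
    [1,5] S   <
      [1,4] NP   >
        [1,2] "found" : NP/(PP\N)
        [2,4] PP\N   <
          [2,3] "saw" : N
          [3,4] "no" : (PP\N)\N
      [4,5] "heard" : S\NP
  [5,6] "with" : N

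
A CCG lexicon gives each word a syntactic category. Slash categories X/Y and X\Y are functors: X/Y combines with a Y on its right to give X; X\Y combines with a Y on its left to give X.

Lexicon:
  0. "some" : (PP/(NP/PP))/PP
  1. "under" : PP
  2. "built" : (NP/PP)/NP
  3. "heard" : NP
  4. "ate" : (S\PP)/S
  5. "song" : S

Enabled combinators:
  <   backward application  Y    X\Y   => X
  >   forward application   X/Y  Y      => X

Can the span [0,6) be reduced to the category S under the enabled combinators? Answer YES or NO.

[0,6] S   <
  [0,4] PP   >
    [0,2] PP/(NP/PP)   >
      [0,1] "some" : (PP/(NP/PP))/PP
      [1,2] "under" : PP
    [2,4] NP/PP   >
      [2,3] "built" : (NP/PP)/NP
      [3,4] "heard" : NP
  [4,6] S\PP   >
    [4,5] "ate" : (S\PP)/S
    [5,6] "song" : S

YES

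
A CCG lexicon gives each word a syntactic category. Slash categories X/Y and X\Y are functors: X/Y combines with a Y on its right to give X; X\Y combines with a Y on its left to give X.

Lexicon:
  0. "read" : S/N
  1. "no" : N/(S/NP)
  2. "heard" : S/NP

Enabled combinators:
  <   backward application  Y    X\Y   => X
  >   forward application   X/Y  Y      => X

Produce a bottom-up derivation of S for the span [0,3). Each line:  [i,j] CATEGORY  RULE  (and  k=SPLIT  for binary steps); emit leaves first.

[0,3] S   >
  [0,1] "read" : S/N
  [1,3] N   >
    [1,2] "no" : N/(S/NP)
    [2,3] "heard" : S/NP

[0,1] S/N  lex  "read"
[1,2] N/(S/NP)  lex  "no"
[2,3] S/NP  lex  "heard"
[1,3] N  >  k=2
[0,3] S  >  k=1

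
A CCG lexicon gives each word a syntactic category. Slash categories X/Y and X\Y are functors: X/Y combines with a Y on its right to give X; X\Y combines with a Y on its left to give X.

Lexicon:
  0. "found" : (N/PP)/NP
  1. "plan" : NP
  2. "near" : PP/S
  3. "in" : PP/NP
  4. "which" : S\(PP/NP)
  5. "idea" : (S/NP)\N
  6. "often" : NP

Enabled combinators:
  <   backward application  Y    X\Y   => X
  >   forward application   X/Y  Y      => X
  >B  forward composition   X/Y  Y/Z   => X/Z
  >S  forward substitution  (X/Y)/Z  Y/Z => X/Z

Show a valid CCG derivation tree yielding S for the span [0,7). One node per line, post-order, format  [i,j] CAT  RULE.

[0,1] (N/PP)/NP  lex  "found"
[1,2] NP  lex  "plan"
[0,2] N/PP  >  k=1
[2,3] PP/S  lex  "near"
[3,4] PP/NP  lex  "in"
[4,5] S\(PP/NP)  lex  "which"
[3,5] S  <  k=4
[2,5] PP  >  k=3
[0,5] N  >  k=2
[5,6] (S/NP)\N  lex  "idea"
[0,6] S/NP  <  k=5
[6,7] NP  lex  "often"
[0,7] S  >  k=6

[0,7] S   >
  [0,6] S/NP   <
    [0,5] N   >
      [0,2] N/PP   >
        [0,1] "found" : (N/PP)/NP
        [1,2] "plan" : NP
      [2,5] PP   >
        [2,3] "near" : PP/S
        [3,5] S   <
          [3,4] "in" : PP/NP
          [4,5] "which" : S\(PP/NP)
    [5,6] "idea" : (S/NP)\N
  [6,7] "often" : NP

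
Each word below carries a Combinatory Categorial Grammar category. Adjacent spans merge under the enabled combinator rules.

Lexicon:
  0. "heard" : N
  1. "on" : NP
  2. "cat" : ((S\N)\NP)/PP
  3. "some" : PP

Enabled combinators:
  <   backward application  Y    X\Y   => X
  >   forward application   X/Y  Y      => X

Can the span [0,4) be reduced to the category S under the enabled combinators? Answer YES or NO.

[0,4] S   <
  [0,1] "heard" : N
  [1,4] S\N   <
    [1,2] "on" : NP
    [2,4] (S\N)\NP   >
      [2,3] "cat" : ((S\N)\NP)/PP
      [3,4] "some" : PP

YES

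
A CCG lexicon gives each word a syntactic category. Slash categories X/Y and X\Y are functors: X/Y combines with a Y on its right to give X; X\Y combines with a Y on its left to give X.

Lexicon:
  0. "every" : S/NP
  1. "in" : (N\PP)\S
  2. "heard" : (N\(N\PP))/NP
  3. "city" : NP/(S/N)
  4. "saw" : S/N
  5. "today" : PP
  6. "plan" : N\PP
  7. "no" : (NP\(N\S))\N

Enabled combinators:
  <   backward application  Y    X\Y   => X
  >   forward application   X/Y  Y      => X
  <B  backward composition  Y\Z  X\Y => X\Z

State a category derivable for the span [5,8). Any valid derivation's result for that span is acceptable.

[0,8] S   >
  [0,1] "every" : S/NP
  [1,8] NP   <
    [1,5] N\S   <B
      [1,2] "in" : (N\PP)\S
      [2,5] N\(N\PP)   >
        [2,3] "heard" : (N\(N\PP))/NP
        [3,5] NP   >
          [3,4] "city" : NP/(S/N)
          [4,5] "saw" : S/N
    [5,8] NP\(N\S)   <
      [5,7] N   <
        [5,6] "today" : PP
        [6,7] "plan" : N\PP
      [7,8] "no" : (NP\(N\S))\N

NP\(N\S)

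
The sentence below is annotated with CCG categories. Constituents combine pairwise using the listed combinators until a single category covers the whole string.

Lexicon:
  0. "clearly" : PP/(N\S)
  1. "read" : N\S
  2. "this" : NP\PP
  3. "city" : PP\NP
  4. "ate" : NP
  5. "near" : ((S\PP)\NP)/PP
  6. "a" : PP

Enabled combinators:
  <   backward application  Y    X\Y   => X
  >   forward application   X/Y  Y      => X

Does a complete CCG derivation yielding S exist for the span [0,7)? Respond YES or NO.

YES

[0,7] S   <
  [0,4] PP   <
    [0,3] NP   <
      [0,2] PP   >
        [0,1] "clearly" : PP/(N\S)
        [1,2] "read" : N\S
      [2,3] "this" : NP\PP
    [3,4] "city" : PP\NP
  [4,7] S\PP   <
    [4,5] "ate" : NP
    [5,7] (S\PP)\NP   >
      [5,6] "near" : ((S\PP)\NP)/PP
      [6,7] "a" : PP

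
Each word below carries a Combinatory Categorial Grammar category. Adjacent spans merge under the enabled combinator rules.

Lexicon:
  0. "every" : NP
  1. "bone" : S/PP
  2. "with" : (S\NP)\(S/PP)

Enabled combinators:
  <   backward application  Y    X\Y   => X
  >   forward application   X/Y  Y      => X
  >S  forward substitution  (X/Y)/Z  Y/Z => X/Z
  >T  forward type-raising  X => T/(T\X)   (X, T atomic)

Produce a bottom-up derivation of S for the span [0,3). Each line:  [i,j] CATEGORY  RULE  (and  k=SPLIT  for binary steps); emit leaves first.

[0,1] NP  lex  "every"
[1,2] S/PP  lex  "bone"
[2,3] (S\NP)\(S/PP)  lex  "with"
[1,3] S\NP  <  k=2
[0,3] S  <  k=1

[0,3] S   <
  [0,1] "every" : NP
  [1,3] S\NP   <
    [1,2] "bone" : S/PP
    [2,3] "with" : (S\NP)\(S/PP)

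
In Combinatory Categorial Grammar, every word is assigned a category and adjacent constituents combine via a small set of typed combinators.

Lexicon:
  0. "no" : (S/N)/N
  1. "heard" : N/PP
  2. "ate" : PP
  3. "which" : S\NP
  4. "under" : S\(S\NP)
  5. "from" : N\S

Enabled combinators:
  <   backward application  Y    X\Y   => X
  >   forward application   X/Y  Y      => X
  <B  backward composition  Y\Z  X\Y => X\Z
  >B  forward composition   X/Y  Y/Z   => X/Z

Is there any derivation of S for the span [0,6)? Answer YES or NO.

[0,6] S   >
  [0,3] S/N   >
    [0,1] "no" : (S/N)/N
    [1,3] N   >
      [1,2] "heard" : N/PP
      [2,3] "ate" : PP
  [3,6] N   <
    [3,5] S   <
      [3,4] "which" : S\NP
      [4,5] "under" : S\(S\NP)
    [5,6] "from" : N\S

YES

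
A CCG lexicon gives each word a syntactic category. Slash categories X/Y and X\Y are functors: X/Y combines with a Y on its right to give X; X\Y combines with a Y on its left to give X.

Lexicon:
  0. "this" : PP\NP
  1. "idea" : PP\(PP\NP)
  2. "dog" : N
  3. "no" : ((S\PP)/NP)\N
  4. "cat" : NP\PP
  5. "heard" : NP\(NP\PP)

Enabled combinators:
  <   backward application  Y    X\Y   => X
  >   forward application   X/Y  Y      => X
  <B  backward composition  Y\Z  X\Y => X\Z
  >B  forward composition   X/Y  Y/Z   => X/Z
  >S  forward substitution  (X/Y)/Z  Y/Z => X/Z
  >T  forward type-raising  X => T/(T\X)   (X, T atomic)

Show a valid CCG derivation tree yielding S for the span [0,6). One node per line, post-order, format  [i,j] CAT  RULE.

[0,6] S   <
  [0,2] PP   <
    [0,1] "this" : PP\NP
    [1,2] "idea" : PP\(PP\NP)
  [2,6] S\PP   >
    [2,4] (S\PP)/NP   <
      [2,3] "dog" : N
      [3,4] "no" : ((S\PP)/NP)\N
    [4,6] NP   <
      [4,5] "cat" : NP\PP
      [5,6] "heard" : NP\(NP\PP)

[0,1] PP\NP  lex  "this"
[1,2] PP\(PP\NP)  lex  "idea"
[0,2] PP  <  k=1
[2,3] N  lex  "dog"
[3,4] ((S\PP)/NP)\N  lex  "no"
[2,4] (S\PP)/NP  <  k=3
[4,5] NP\PP  lex  "cat"
[5,6] NP\(NP\PP)  lex  "heard"
[4,6] NP  <  k=5
[2,6] S\PP  >  k=4
[0,6] S  <  k=2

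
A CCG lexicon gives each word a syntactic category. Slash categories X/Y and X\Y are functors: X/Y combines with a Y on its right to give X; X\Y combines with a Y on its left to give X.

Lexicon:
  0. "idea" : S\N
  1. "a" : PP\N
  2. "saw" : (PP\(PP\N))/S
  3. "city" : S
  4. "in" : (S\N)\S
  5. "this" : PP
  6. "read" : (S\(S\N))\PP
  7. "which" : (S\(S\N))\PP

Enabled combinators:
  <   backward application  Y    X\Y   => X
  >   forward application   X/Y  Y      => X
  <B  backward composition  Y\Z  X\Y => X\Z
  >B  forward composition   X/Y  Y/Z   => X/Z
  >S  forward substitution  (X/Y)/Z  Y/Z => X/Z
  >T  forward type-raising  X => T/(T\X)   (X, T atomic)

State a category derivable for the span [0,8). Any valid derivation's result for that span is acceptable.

[0,8] S   <
  [0,1] "idea" : S\N
  [1,8] S\(S\N)   <
    [1,7] PP   <
      [1,2] "a" : PP\N
      [2,7] PP\(PP\N)   >
        [2,3] "saw" : (PP\(PP\N))/S
        [3,7] S   <
          [3,5] S\N   <
            [3,4] "city" : S
            [4,5] "in" : (S\N)\S
          [5,7] S\(S\N)   <
            [5,6] "this" : PP
            [6,7] "read" : (S\(S\N))\PP
    [7,8] "which" : (S\(S\N))\PP

S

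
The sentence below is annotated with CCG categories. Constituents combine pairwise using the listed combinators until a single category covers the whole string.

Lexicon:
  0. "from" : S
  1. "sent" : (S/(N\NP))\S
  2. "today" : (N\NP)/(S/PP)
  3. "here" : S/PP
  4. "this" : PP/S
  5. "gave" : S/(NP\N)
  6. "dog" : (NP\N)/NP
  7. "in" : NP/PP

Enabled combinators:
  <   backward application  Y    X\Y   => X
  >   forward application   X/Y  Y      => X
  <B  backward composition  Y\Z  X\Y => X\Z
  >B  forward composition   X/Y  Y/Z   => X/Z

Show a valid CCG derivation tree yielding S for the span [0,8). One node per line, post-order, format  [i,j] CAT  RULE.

[0,8] S   >
  [0,2] S/(N\NP)   <
    [0,1] "from" : S
    [1,2] "sent" : (S/(N\NP))\S
  [2,8] N\NP   >
    [2,3] "today" : (N\NP)/(S/PP)
    [3,8] S/PP   >B
      [3,5] S/S   >B
        [3,4] "here" : S/PP
        [4,5] "this" : PP/S
      [5,8] S/PP   >B
        [5,7] S/NP   >B
          [5,6] "gave" : S/(NP\N)
          [6,7] "dog" : (NP\N)/NP
        [7,8] "in" : NP/PP

[0,1] S  lex  "from"
[1,2] (S/(N\NP))\S  lex  "sent"
[0,2] S/(N\NP)  <  k=1
[2,3] (N\NP)/(S/PP)  lex  "today"
[3,4] S/PP  lex  "here"
[4,5] PP/S  lex  "this"
[3,5] S/S  >B  k=4
[5,6] S/(NP\N)  lex  "gave"
[6,7] (NP\N)/NP  lex  "dog"
[5,7] S/NP  >B  k=6
[7,8] NP/PP  lex  "in"
[5,8] S/PP  >B  k=7
[3,8] S/PP  >B  k=5
[2,8] N\NP  >  k=3
[0,8] S  >  k=2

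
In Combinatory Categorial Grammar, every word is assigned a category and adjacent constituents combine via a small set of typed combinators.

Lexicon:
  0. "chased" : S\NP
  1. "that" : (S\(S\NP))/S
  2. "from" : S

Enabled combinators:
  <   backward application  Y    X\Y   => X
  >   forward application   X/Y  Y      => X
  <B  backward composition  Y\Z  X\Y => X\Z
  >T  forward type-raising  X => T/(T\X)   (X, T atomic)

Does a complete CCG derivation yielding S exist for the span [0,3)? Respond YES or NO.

YES

[0,3] S   <
  [0,1] "chased" : S\NP
  [1,3] S\(S\NP)   >
    [1,2] "that" : (S\(S\NP))/S
    [2,3] "from" : S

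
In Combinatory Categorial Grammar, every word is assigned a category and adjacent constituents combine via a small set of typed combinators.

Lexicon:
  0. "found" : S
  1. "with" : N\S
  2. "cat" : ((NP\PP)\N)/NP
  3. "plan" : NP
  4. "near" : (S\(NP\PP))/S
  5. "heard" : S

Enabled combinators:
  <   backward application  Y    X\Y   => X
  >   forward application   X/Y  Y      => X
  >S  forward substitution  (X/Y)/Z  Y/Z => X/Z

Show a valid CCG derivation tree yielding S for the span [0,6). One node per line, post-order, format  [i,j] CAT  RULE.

[0,6] S   <
  [0,4] NP\PP   <
    [0,2] N   <
      [0,1] "found" : S
      [1,2] "with" : N\S
    [2,4] (NP\PP)\N   >
      [2,3] "cat" : ((NP\PP)\N)/NP
      [3,4] "plan" : NP
  [4,6] S\(NP\PP)   >
    [4,5] "near" : (S\(NP\PP))/S
    [5,6] "heard" : S

[0,1] S  lex  "found"
[1,2] N\S  lex  "with"
[0,2] N  <  k=1
[2,3] ((NP\PP)\N)/NP  lex  "cat"
[3,4] NP  lex  "plan"
[2,4] (NP\PP)\N  >  k=3
[0,4] NP\PP  <  k=2
[4,5] (S\(NP\PP))/S  lex  "near"
[5,6] S  lex  "heard"
[4,6] S\(NP\PP)  >  k=5
[0,6] S  <  k=4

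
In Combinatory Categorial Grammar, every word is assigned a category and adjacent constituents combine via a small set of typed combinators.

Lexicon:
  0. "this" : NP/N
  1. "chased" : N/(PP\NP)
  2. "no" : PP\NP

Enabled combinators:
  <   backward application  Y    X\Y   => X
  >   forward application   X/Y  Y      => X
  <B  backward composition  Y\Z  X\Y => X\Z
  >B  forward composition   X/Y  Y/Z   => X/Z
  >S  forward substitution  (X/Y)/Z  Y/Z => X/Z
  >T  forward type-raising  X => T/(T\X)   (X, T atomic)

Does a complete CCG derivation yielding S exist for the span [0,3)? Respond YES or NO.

NP/N N/(PP\NP) PP\NP
CKY chart[0,3] = {N/(N\NP), NP, NP/(NP\NP), NP/(N\N), PP/(PP\NP), S/(S\NP)}; S ∉ chart

NO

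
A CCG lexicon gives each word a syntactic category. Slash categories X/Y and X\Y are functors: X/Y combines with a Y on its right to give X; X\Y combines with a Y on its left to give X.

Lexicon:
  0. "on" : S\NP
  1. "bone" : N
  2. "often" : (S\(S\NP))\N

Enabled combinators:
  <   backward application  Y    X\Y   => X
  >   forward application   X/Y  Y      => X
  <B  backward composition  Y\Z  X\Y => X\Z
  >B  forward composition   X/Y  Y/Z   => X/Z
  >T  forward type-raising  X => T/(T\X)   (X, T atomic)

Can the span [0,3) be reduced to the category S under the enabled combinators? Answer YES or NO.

YES

[0,3] S   <
  [0,1] "on" : S\NP
  [1,3] S\(S\NP)   <
    [1,2] "bone" : N
    [2,3] "often" : (S\(S\NP))\N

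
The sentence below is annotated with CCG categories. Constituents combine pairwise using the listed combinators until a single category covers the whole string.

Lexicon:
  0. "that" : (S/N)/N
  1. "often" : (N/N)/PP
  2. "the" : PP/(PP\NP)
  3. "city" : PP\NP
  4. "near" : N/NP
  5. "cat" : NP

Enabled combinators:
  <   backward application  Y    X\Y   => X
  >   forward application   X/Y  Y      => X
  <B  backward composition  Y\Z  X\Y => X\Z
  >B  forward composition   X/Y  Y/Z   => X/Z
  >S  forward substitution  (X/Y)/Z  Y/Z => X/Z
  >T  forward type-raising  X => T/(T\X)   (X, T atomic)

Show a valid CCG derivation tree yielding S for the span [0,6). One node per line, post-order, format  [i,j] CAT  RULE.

[0,6] S   >
  [0,5] S/NP   >B
    [0,4] S/N   >S
      [0,1] "that" : (S/N)/N
      [1,4] N/N   >
        [1,2] "often" : (N/N)/PP
        [2,4] PP   >
          [2,3] "the" : PP/(PP\NP)
          [3,4] "city" : PP\NP
    [4,5] "near" : N/NP
  [5,6] "cat" : NP

[0,1] (S/N)/N  lex  "that"
[1,2] (N/N)/PP  lex  "often"
[2,3] PP/(PP\NP)  lex  "the"
[3,4] PP\NP  lex  "city"
[2,4] PP  >  k=3
[1,4] N/N  >  k=2
[0,4] S/N  >S  k=1
[4,5] N/NP  lex  "near"
[0,5] S/NP  >B  k=4
[5,6] NP  lex  "cat"
[0,6] S  >  k=5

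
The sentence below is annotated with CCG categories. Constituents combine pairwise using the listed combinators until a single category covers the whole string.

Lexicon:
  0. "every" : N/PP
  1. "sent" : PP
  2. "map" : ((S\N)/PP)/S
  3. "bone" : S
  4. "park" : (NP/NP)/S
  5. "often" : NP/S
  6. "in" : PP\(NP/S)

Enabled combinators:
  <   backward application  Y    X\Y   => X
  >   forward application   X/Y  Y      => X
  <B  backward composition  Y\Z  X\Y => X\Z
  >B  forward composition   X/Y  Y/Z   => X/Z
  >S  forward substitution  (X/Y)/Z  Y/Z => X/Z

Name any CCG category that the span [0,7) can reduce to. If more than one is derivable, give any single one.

S

[0,7] S   <
  [0,2] N   >
    [0,1] "every" : N/PP
    [1,2] "sent" : PP
  [2,7] S\N   >
    [2,4] (S\N)/PP   >
      [2,3] "map" : ((S\N)/PP)/S
      [3,4] "bone" : S
    [4,7] PP   <
      [4,6] NP/S   >S
        [4,5] "park" : (NP/NP)/S
        [5,6] "often" : NP/S
      [6,7] "in" : PP\(NP/S)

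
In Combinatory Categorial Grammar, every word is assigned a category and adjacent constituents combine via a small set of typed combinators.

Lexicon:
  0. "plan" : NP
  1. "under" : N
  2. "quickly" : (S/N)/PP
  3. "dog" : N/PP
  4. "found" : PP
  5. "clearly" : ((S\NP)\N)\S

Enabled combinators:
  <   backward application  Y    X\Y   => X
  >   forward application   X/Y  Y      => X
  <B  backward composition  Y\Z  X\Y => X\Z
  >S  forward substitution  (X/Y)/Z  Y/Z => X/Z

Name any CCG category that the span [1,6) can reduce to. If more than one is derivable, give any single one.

[0,6] S   <
  [0,1] "plan" : NP
  [1,6] S\NP   <
    [1,2] "under" : N
    [2,6] (S\NP)\N   <
      [2,5] S   >
        [2,4] S/PP   >S
          [2,3] "quickly" : (S/N)/PP
          [3,4] "dog" : N/PP
        [4,5] "found" : PP
      [5,6] "clearly" : ((S\NP)\N)\S

S\NP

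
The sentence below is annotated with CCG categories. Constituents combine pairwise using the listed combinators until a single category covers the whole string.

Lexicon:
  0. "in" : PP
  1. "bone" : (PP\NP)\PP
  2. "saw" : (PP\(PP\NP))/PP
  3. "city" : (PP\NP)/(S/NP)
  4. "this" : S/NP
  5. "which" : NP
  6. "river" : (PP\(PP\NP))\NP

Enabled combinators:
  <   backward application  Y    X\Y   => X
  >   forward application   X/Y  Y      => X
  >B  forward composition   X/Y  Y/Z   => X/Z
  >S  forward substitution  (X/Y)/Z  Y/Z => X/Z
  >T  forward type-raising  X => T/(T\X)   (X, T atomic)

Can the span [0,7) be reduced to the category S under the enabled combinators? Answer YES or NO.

PP (PP\NP)\PP (PP\(PP\NP))/PP (PP\NP)/(S/NP) S/NP NP (PP\(PP\NP))\NP
CKY chart[0,7] = {N/(N\PP), NP/(NP\PP), PP, PP/(PP\PP), S/(S\PP)}; S ∉ chart

NO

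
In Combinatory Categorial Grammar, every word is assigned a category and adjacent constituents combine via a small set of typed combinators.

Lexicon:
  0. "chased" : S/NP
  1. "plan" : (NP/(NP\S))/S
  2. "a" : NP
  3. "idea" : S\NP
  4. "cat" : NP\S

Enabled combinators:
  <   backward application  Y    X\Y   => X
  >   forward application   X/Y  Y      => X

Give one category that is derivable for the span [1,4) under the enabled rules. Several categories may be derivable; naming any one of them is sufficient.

NP/(NP\S)

[0,5] S   >
  [0,1] "chased" : S/NP
  [1,5] NP   >
    [1,4] NP/(NP\S)   >
      [1,2] "plan" : (NP/(NP\S))/S
      [2,4] S   <
        [2,3] "a" : NP
        [3,4] "idea" : S\NP
    [4,5] "cat" : NP\S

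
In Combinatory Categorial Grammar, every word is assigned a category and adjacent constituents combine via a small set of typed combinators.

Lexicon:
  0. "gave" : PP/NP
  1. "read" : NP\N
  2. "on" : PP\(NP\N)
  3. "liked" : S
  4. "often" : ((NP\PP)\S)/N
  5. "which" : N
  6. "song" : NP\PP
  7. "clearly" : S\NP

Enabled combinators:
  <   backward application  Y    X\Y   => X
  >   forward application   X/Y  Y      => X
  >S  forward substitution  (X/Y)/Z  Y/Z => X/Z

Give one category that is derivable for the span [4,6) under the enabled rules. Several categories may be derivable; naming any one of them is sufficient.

[0,8] S   <
  [0,7] NP   <
    [0,6] PP   >
      [0,1] "gave" : PP/NP
      [1,6] NP   <
        [1,3] PP   <
          [1,2] "read" : NP\N
          [2,3] "on" : PP\(NP\N)
        [3,6] NP\PP   <
          [3,4] "liked" : S
          [4,6] (NP\PP)\S   >
            [4,5] "often" : ((NP\PP)\S)/N
            [5,6] "which" : N
    [6,7] "song" : NP\PP
  [7,8] "clearly" : S\NP

(NP\PP)\S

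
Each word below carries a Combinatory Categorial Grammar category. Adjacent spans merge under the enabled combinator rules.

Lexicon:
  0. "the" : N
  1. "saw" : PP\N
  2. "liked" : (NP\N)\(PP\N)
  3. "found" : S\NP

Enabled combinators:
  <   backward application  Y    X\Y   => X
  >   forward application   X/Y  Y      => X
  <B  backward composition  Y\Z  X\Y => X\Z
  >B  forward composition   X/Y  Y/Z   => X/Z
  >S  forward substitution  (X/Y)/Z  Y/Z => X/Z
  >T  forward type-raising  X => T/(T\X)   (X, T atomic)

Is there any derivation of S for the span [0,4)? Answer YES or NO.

[0,4] S   >
  [0,1] S/(S\N)   >T
    [0,1] "the" : N
  [1,4] S\N   <B
    [1,3] NP\N   <
      [1,2] "saw" : PP\N
      [2,3] "liked" : (NP\N)\(PP\N)
    [3,4] "found" : S\NP

YES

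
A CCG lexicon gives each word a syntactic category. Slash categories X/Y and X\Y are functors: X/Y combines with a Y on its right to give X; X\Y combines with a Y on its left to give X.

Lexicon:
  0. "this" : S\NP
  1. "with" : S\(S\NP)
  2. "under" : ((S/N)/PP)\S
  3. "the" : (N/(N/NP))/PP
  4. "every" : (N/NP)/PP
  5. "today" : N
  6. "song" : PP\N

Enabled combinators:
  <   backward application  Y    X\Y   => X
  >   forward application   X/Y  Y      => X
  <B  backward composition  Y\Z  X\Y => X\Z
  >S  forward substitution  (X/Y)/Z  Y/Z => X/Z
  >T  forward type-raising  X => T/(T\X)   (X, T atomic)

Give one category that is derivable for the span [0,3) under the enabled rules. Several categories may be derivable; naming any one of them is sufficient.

[0,7] S   >
  [0,5] S/PP   >S
    [0,3] (S/N)/PP   <
      [0,2] S   <
        [0,1] "this" : S\NP
        [1,2] "with" : S\(S\NP)
      [2,3] "under" : ((S/N)/PP)\S
    [3,5] N/PP   >S
      [3,4] "the" : (N/(N/NP))/PP
      [4,5] "every" : (N/NP)/PP
  [5,7] PP   <
    [5,6] "today" : N
    [6,7] "song" : PP\N

(S/N)/PP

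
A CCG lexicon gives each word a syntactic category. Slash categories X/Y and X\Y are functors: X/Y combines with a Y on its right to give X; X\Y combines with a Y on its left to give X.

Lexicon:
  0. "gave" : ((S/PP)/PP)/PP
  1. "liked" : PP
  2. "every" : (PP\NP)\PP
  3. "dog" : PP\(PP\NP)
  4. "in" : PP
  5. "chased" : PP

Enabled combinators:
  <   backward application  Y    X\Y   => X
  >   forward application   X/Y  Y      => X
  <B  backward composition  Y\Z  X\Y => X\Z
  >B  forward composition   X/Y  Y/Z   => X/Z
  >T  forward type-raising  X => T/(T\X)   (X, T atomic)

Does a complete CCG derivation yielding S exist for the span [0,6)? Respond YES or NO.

[0,6] S   >
  [0,5] S/PP   >
    [0,4] (S/PP)/PP   >
      [0,1] "gave" : ((S/PP)/PP)/PP
      [1,4] PP   <
        [1,3] PP\NP   <
          [1,2] "liked" : PP
          [2,3] "every" : (PP\NP)\PP
        [3,4] "dog" : PP\(PP\NP)
    [4,5] "in" : PP
  [5,6] "chased" : PP

YES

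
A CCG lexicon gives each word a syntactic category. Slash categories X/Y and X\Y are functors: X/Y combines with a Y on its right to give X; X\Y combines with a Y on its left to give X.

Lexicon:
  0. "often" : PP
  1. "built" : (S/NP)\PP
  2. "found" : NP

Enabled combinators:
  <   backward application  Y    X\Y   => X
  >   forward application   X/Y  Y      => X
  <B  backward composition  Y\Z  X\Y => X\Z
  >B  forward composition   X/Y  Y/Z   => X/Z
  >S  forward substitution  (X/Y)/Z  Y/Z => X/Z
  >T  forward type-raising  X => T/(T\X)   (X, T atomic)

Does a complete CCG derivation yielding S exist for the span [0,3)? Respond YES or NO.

YES

[0,3] S   >
  [0,2] S/NP   <
    [0,1] "often" : PP
    [1,2] "built" : (S/NP)\PP
  [2,3] "found" : NP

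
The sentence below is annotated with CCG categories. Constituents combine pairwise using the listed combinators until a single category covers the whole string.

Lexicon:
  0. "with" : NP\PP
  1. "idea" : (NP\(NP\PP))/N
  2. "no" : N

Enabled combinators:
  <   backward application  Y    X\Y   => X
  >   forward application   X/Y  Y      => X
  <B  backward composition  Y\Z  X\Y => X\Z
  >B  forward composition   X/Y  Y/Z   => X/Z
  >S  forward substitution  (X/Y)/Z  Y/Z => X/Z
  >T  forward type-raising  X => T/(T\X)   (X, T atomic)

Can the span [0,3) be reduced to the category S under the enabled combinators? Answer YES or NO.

NP\PP (NP\(NP\PP))/N N
CKY chart[0,3] = {N/(N\NP), NP, NP/(NP\NP), PP/(PP\NP), S/(S\NP)}; S ∉ chart

NO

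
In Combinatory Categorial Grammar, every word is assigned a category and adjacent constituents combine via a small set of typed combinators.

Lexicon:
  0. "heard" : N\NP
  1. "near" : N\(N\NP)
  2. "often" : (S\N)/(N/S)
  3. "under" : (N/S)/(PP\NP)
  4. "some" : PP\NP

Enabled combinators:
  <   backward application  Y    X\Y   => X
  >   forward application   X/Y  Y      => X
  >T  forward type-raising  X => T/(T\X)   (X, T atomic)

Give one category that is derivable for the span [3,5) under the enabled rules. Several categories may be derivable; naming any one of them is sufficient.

[0,5] S   <
  [0,2] N   <
    [0,1] "heard" : N\NP
    [1,2] "near" : N\(N\NP)
  [2,5] S\N   >
    [2,3] "often" : (S\N)/(N/S)
    [3,5] N/S   >
      [3,4] "under" : (N/S)/(PP\NP)
      [4,5] "some" : PP\NP

N/S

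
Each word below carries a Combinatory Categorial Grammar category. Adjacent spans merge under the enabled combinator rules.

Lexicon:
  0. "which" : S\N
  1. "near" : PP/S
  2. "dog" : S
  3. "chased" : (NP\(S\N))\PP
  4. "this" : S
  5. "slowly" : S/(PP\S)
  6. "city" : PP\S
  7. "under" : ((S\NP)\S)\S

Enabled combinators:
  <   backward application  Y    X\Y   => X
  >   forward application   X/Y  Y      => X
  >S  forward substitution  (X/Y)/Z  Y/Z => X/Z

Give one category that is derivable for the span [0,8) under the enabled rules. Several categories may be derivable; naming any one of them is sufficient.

S

[0,8] S   <
  [0,4] NP   <
    [0,1] "which" : S\N
    [1,4] NP\(S\N)   <
      [1,3] PP   >
        [1,2] "near" : PP/S
        [2,3] "dog" : S
      [3,4] "chased" : (NP\(S\N))\PP
  [4,8] S\NP   <
    [4,5] "this" : S
    [5,8] (S\NP)\S   <
      [5,7] S   >
        [5,6] "slowly" : S/(PP\S)
        [6,7] "city" : PP\S
      [7,8] "under" : ((S\NP)\S)\S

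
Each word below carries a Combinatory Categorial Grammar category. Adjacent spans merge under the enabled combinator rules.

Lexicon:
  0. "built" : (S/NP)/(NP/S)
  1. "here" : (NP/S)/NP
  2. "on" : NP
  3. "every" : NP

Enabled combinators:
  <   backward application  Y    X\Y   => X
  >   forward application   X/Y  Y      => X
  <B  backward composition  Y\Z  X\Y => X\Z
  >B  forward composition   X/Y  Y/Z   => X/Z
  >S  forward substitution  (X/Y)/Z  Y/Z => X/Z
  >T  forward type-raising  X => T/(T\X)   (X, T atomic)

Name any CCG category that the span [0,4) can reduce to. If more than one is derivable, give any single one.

S

[0,4] S   >
  [0,3] S/NP   >
    [0,1] "built" : (S/NP)/(NP/S)
    [1,3] NP/S   >
      [1,2] "here" : (NP/S)/NP
      [2,3] "on" : NP
  [3,4] "every" : NP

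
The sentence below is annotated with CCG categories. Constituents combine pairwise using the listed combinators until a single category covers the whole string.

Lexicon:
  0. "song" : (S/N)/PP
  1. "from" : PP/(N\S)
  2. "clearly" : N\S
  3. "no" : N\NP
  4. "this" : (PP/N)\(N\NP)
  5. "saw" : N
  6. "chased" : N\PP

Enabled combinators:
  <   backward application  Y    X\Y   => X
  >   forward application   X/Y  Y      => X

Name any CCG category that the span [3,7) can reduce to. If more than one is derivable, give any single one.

[0,7] S   >
  [0,3] S/N   >
    [0,1] "song" : (S/N)/PP
    [1,3] PP   >
      [1,2] "from" : PP/(N\S)
      [2,3] "clearly" : N\S
  [3,7] N   <
    [3,6] PP   >
      [3,5] PP/N   <
        [3,4] "no" : N\NP
        [4,5] "this" : (PP/N)\(N\NP)
      [5,6] "saw" : N
    [6,7] "chased" : N\PP

N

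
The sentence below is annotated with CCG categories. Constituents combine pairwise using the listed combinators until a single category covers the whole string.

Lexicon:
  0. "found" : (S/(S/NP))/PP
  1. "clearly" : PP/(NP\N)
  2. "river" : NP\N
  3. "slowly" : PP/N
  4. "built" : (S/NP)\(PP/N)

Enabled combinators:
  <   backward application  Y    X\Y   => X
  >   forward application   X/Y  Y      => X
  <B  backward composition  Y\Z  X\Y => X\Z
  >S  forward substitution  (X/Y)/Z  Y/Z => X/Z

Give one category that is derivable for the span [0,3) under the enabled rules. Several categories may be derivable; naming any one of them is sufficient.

[0,5] S   >
  [0,3] S/(S/NP)   >
    [0,1] "found" : (S/(S/NP))/PP
    [1,3] PP   >
      [1,2] "clearly" : PP/(NP\N)
      [2,3] "river" : NP\N
  [3,5] S/NP   <
    [3,4] "slowly" : PP/N
    [4,5] "built" : (S/NP)\(PP/N)

S/(S/NP)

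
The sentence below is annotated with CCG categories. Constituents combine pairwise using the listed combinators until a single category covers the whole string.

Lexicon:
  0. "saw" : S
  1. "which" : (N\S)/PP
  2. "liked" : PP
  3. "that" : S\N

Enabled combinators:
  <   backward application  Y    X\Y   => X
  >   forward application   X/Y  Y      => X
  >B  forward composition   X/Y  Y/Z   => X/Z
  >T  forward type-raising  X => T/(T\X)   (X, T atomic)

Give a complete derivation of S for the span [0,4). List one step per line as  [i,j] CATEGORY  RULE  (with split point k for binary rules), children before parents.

[0,4] S   <
  [0,3] N   >
    [0,1] N/(N\S)   >T
      [0,1] "saw" : S
    [1,3] N\S   >
      [1,2] "which" : (N\S)/PP
      [2,3] "liked" : PP
  [3,4] "that" : S\N

[0,1] S  lex  "saw"
[0,1] N/(N\S)  >T
[1,2] (N\S)/PP  lex  "which"
[2,3] PP  lex  "liked"
[1,3] N\S  >  k=2
[0,3] N  >  k=1
[3,4] S\N  lex  "that"
[0,4] S  <  k=3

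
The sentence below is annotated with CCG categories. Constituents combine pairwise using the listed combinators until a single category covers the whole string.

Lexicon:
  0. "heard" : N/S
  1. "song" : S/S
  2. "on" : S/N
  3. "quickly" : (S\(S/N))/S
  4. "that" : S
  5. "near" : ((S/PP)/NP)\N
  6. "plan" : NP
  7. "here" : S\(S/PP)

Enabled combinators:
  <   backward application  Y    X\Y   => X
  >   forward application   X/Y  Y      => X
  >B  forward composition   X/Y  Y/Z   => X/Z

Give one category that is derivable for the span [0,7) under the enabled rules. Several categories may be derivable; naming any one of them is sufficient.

S/PP

[0,8] S   <
  [0,7] S/PP   >
    [0,6] (S/PP)/NP   <
      [0,5] N   >
        [0,2] N/S   >B
          [0,1] "heard" : N/S
          [1,2] "song" : S/S
        [2,5] S   <
          [2,3] "on" : S/N
          [3,5] S\(S/N)   >
            [3,4] "quickly" : (S\(S/N))/S
            [4,5] "that" : S
      [5,6] "near" : ((S/PP)/NP)\N
    [6,7] "plan" : NP
  [7,8] "here" : S\(S/PP)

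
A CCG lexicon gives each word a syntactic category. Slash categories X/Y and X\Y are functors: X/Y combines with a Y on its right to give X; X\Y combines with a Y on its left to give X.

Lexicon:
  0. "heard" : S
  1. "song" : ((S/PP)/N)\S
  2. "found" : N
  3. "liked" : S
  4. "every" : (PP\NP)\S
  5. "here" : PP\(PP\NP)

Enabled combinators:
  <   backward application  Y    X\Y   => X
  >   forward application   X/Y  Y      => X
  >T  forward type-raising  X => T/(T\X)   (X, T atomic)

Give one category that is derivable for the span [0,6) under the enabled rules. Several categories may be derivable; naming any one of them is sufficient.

S

[0,6] S   >
  [0,3] S/PP   >
    [0,2] (S/PP)/N   <
      [0,1] "heard" : S
      [1,2] "song" : ((S/PP)/N)\S
    [2,3] "found" : N
  [3,6] PP   <
    [3,5] PP\NP   <
      [3,4] "liked" : S
      [4,5] "every" : (PP\NP)\S
    [5,6] "here" : PP\(PP\NP)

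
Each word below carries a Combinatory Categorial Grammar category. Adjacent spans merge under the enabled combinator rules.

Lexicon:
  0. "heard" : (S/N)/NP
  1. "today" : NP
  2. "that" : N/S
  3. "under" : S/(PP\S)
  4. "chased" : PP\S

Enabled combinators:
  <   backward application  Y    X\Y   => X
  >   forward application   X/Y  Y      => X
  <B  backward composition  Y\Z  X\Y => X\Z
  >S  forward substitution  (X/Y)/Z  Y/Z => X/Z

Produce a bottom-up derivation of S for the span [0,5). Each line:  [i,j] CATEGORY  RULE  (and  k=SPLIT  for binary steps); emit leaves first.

[0,5] S   >
  [0,2] S/N   >
    [0,1] "heard" : (S/N)/NP
    [1,2] "today" : NP
  [2,5] N   >
    [2,3] "that" : N/S
    [3,5] S   >
      [3,4] "under" : S/(PP\S)
      [4,5] "chased" : PP\S

[0,1] (S/N)/NP  lex  "heard"
[1,2] NP  lex  "today"
[0,2] S/N  >  k=1
[2,3] N/S  lex  "that"
[3,4] S/(PP\S)  lex  "under"
[4,5] PP\S  lex  "chased"
[3,5] S  >  k=4
[2,5] N  >  k=3
[0,5] S  >  k=2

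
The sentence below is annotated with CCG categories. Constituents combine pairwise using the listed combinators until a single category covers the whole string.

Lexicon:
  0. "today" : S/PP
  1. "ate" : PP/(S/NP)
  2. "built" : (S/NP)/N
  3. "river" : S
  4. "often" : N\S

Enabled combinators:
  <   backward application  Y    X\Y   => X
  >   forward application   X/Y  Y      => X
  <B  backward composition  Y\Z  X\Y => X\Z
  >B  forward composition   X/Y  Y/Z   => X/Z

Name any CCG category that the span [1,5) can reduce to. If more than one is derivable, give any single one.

PP

[0,5] S   >
  [0,1] "today" : S/PP
  [1,5] PP   >
    [1,3] PP/N   >B
      [1,2] "ate" : PP/(S/NP)
      [2,3] "built" : (S/NP)/N
    [3,5] N   <
      [3,4] "river" : S
      [4,5] "often" : N\S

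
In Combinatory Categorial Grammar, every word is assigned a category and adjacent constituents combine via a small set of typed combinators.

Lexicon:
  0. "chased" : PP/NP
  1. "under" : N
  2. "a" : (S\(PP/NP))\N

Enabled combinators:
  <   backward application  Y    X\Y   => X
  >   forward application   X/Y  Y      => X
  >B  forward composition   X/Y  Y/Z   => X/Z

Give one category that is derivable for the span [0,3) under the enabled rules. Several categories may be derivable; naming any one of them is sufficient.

[0,3] S   <
  [0,1] "chased" : PP/NP
  [1,3] S\(PP/NP)   <
    [1,2] "under" : N
    [2,3] "a" : (S\(PP/NP))\N

S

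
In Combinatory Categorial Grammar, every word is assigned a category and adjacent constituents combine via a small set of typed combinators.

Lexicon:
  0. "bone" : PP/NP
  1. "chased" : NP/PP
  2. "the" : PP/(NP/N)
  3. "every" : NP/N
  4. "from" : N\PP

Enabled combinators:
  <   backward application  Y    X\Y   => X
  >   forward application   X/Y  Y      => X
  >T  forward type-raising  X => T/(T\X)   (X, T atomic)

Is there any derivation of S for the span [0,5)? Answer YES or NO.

PP/NP NP/PP PP/(NP/N) NP/N N\PP
CKY chart[0,5] = {N, N/(N\N), NP/(NP\N), PP/(PP\N), S/(S\N)}; S ∉ chart

NO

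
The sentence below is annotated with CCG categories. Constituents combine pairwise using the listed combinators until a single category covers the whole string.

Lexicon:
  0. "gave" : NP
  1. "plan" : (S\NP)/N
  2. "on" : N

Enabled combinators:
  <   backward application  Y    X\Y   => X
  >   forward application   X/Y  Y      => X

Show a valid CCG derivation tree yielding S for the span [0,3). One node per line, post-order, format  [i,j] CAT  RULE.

[0,1] NP  lex  "gave"
[1,2] (S\NP)/N  lex  "plan"
[2,3] N  lex  "on"
[1,3] S\NP  >  k=2
[0,3] S  <  k=1

[0,3] S   <
  [0,1] "gave" : NP
  [1,3] S\NP   >
    [1,2] "plan" : (S\NP)/N
    [2,3] "on" : N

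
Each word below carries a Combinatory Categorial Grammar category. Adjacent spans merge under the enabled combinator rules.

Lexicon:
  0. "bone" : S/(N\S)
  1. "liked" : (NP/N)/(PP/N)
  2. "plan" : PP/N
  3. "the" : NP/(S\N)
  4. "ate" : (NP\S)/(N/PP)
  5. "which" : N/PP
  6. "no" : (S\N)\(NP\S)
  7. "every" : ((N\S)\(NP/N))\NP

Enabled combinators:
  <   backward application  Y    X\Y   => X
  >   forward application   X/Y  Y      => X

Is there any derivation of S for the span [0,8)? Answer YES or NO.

YES

[0,8] S   >
  [0,1] "bone" : S/(N\S)
  [1,8] N\S   <
    [1,3] NP/N   >
      [1,2] "liked" : (NP/N)/(PP/N)
      [2,3] "plan" : PP/N
    [3,8] (N\S)\(NP/N)   <
      [3,7] NP   >
        [3,4] "the" : NP/(S\N)
        [4,7] S\N   <
          [4,6] NP\S   >
            [4,5] "ate" : (NP\S)/(N/PP)
            [5,6] "which" : N/PP
          [6,7] "no" : (S\N)\(NP\S)
      [7,8] "every" : ((N\S)\(NP/N))\NP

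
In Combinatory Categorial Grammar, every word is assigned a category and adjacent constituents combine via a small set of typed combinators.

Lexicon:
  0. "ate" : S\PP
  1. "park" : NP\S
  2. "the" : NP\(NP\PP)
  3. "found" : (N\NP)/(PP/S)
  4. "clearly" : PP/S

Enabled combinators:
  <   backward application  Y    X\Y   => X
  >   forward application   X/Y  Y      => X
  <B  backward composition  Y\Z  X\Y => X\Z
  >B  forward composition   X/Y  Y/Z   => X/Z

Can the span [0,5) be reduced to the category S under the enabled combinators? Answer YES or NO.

S\PP NP\S NP\(NP\PP) (N\NP)/(PP/S) PP/S
CKY chart[0,5] = {N}; S ∉ chart

NO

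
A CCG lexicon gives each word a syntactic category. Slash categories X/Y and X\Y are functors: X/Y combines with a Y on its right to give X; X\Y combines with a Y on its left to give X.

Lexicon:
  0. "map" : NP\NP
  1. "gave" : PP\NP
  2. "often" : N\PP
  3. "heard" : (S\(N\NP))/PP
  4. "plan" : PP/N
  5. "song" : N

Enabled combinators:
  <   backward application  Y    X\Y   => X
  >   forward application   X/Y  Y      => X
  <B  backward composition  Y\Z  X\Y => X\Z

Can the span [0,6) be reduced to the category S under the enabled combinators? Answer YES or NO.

YES

[0,6] S   <
  [0,3] N\NP   <B
    [0,1] "map" : NP\NP
    [1,3] N\NP   <B
      [1,2] "gave" : PP\NP
      [2,3] "often" : N\PP
  [3,6] S\(N\NP)   >
    [3,4] "heard" : (S\(N\NP))/PP
    [4,6] PP   >
      [4,5] "plan" : PP/N
      [5,6] "song" : N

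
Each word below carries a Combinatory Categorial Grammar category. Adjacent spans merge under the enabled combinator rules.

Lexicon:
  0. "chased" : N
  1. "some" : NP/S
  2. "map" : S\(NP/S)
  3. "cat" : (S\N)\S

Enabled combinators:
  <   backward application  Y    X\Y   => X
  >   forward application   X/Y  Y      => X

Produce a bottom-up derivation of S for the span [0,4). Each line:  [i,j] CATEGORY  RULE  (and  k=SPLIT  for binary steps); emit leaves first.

[0,4] S   <
  [0,1] "chased" : N
  [1,4] S\N   <
    [1,3] S   <
      [1,2] "some" : NP/S
      [2,3] "map" : S\(NP/S)
    [3,4] "cat" : (S\N)\S

[0,1] N  lex  "chased"
[1,2] NP/S  lex  "some"
[2,3] S\(NP/S)  lex  "map"
[1,3] S  <  k=2
[3,4] (S\N)\S  lex  "cat"
[1,4] S\N  <  k=3
[0,4] S  <  k=1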